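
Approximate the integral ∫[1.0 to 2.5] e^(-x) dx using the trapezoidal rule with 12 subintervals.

f(x) = e^(-x)
a = 1.0, b = 2.5, n = 12
h = (b - a)/n = 0.125000

Trapezoidal rule: (h/2)[f(x₀) + 2f(x₁) + 2f(x₂) + ... + f(xₙ)]

x_0 = 1.0000, f(x_0) = 0.367879, coefficient = 1
x_1 = 1.1250, f(x_1) = 0.324652, coefficient = 2
x_2 = 1.2500, f(x_2) = 0.286505, coefficient = 2
x_3 = 1.3750, f(x_3) = 0.252840, coefficient = 2
x_4 = 1.5000, f(x_4) = 0.223130, coefficient = 2
x_5 = 1.6250, f(x_5) = 0.196912, coefficient = 2
x_6 = 1.7500, f(x_6) = 0.173774, coefficient = 2
x_7 = 1.8750, f(x_7) = 0.153355, coefficient = 2
x_8 = 2.0000, f(x_8) = 0.135335, coefficient = 2
x_9 = 2.1250, f(x_9) = 0.119433, coefficient = 2
x_10 = 2.2500, f(x_10) = 0.105399, coefficient = 2
x_11 = 2.3750, f(x_11) = 0.093014, coefficient = 2
x_12 = 2.5000, f(x_12) = 0.082085, coefficient = 1

I ≈ (0.125000/2) × 4.578664 = 0.286166
Exact value: 0.285794
Error: 0.000372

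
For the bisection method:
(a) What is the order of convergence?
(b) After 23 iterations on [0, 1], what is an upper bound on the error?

(a) Bisection has linear (order 1) convergence; the error is halved each step.

(b) Error bound = (b-a)/2^n = (1 - 0)/2^{23}
    = 1/2^{23}

(a) 1 (linear); (b) error ≤ 1.19e-07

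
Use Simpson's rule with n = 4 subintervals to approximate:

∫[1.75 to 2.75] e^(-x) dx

f(x) = e^(-x)
a = 1.75, b = 2.75, n = 4
h = (b - a)/n = 0.250000

Simpson's rule: (h/3)[f(x₀) + 4f(x₁) + 2f(x₂) + ... + f(xₙ)]

x_0 = 1.7500, f(x_0) = 0.173774, coefficient = 1
x_1 = 2.0000, f(x_1) = 0.135335, coefficient = 4
x_2 = 2.2500, f(x_2) = 0.105399, coefficient = 2
x_3 = 2.5000, f(x_3) = 0.082085, coefficient = 4
x_4 = 2.7500, f(x_4) = 0.063928, coefficient = 1

I ≈ (0.250000/3) × 1.318181 = 0.109848
Exact value: 0.109846
Error: 0.000002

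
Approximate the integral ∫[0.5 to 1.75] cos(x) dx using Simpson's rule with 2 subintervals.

f(x) = cos(x)
a = 0.5, b = 1.75, n = 2
h = (b - a)/n = 0.625000

Simpson's rule: (h/3)[f(x₀) + 4f(x₁) + 2f(x₂) + ... + f(xₙ)]

x_0 = 0.5000, f(x_0) = 0.877583, coefficient = 1
x_1 = 1.1250, f(x_1) = 0.431177, coefficient = 4
x_2 = 1.7500, f(x_2) = -0.178246, coefficient = 1

I ≈ (0.625000/3) × 2.424043 = 0.505009
Exact value: 0.504560
Error: 0.000448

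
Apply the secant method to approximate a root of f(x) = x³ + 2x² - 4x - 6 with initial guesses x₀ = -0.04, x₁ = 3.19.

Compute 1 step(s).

f(x) = x³ + 2x² - 4x - 6
x₀ = -0.04, x₁ = 3.19

Secant formula: x_{n+1} = x_n - f(x_n)(x_n - x_{n-1})/(f(x_n) - f(x_{n-1}))

Iteration 1:
  f(-0.040000) = -5.836864
  f(3.190000) = 34.053959
  x_2 = 3.190000 - 34.053959×(3.190000 - (-0.040000))/(34.053959 - (-5.836864))
       = 0.432617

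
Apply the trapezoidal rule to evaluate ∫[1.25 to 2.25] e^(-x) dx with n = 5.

f(x) = e^(-x)
a = 1.25, b = 2.25, n = 5
h = (b - a)/n = 0.200000

Trapezoidal rule: (h/2)[f(x₀) + 2f(x₁) + 2f(x₂) + ... + f(xₙ)]

x_0 = 1.2500, f(x_0) = 0.286505, coefficient = 1
x_1 = 1.4500, f(x_1) = 0.234570, coefficient = 2
x_2 = 1.6500, f(x_2) = 0.192050, coefficient = 2
x_3 = 1.8500, f(x_3) = 0.157237, coefficient = 2
x_4 = 2.0500, f(x_4) = 0.128735, coefficient = 2
x_5 = 2.2500, f(x_5) = 0.105399, coefficient = 1

I ≈ (0.200000/2) × 1.817089 = 0.181709
Exact value: 0.181106
Error: 0.000603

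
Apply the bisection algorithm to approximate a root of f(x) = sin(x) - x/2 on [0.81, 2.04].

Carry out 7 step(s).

f(x) = sin(x) - x/2
Initial interval: [0.81, 2.04]

Iteration 1:
  c_1 = (0.810000 + 2.040000)/2 = 1.425000
  f(c_1) = f(1.425000) = 0.276891
  f(a) × f(c) ≥ 0, new interval: [1.425000, 2.040000]
Iteration 2:
  c_2 = (1.425000 + 2.040000)/2 = 1.732500
  f(c_2) = f(1.732500) = 0.120704
  f(a) × f(c) ≥ 0, new interval: [1.732500, 2.040000]
Iteration 3:
  c_3 = (1.732500 + 2.040000)/2 = 1.886250
  f(c_3) = f(1.886250) = 0.007531
  f(a) × f(c) ≥ 0, new interval: [1.886250, 2.040000]
Iteration 4:
  c_4 = (1.886250 + 2.040000)/2 = 1.963125
  f(c_4) = f(1.963125) = -0.057541
  f(a) × f(c) < 0, new interval: [1.886250, 1.963125]
Iteration 5:
  c_5 = (1.886250 + 1.963125)/2 = 1.924688
  f(c_5) = f(1.924688) = -0.024312
  f(a) × f(c) < 0, new interval: [1.886250, 1.924688]
Iteration 6:
  c_6 = (1.886250 + 1.924688)/2 = 1.905469
  f(c_6) = f(1.905469) = -0.008216
  f(a) × f(c) < 0, new interval: [1.886250, 1.905469]
Iteration 7:
  c_7 = (1.886250 + 1.905469)/2 = 1.895859
  f(c_7) = f(1.895859) = -0.000299
  f(a) × f(c) < 0, new interval: [1.886250, 1.895859]

After 7 iteration(s), the approximation is c_7 = 1.895859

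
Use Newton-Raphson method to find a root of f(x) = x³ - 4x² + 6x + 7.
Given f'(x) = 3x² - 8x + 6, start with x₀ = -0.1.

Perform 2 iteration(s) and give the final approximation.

f(x) = x³ - 4x² + 6x + 7
f'(x) = 3x² - 8x + 6
x₀ = -0.1

Newton-Raphson formula: x_{n+1} = x_n - f(x_n)/f'(x_n)

Iteration 1:
  f(-0.100000) = 6.359000
  f'(-0.100000) = 6.830000
  x_1 = -0.100000 - 6.359000/6.830000 = -1.031040
Iteration 2:
  f(-1.031040) = -4.534446
  f'(-1.031040) = 17.437444
  x_2 = -1.031040 - (-4.534446)/17.437444 = -0.770999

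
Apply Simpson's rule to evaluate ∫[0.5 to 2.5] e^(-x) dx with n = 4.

f(x) = e^(-x)
a = 0.5, b = 2.5, n = 4
h = (b - a)/n = 0.500000

Simpson's rule: (h/3)[f(x₀) + 4f(x₁) + 2f(x₂) + ... + f(xₙ)]

x_0 = 0.5000, f(x_0) = 0.606531, coefficient = 1
x_1 = 1.0000, f(x_1) = 0.367879, coefficient = 4
x_2 = 1.5000, f(x_2) = 0.223130, coefficient = 2
x_3 = 2.0000, f(x_3) = 0.135335, coefficient = 4
x_4 = 2.5000, f(x_4) = 0.082085, coefficient = 1

I ≈ (0.500000/3) × 3.147735 = 0.524622
Exact value: 0.524446
Error: 0.000177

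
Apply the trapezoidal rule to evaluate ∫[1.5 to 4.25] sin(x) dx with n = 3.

f(x) = sin(x)
a = 1.5, b = 4.25, n = 3
h = (b - a)/n = 0.916667

Trapezoidal rule: (h/2)[f(x₀) + 2f(x₁) + 2f(x₂) + ... + f(xₙ)]

x_0 = 1.5000, f(x_0) = 0.997495, coefficient = 1
x_1 = 2.4167, f(x_1) = 0.663080, coefficient = 2
x_2 = 3.3333, f(x_2) = -0.190568, coefficient = 2
x_3 = 4.2500, f(x_3) = -0.894989, coefficient = 1

I ≈ (0.916667/2) × 1.047530 = 0.480118
Exact value: 0.516825
Error: 0.036707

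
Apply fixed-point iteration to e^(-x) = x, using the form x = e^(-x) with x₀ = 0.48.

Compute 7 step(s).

Equation: e^(-x) = x
Fixed-point form: x = e^(-x)
x₀ = 0.48

x_1 = g(0.480000) = 0.618783
x_2 = g(0.618783) = 0.538599
x_3 = g(0.538599) = 0.583565
x_4 = g(0.583565) = 0.557906
x_5 = g(0.557906) = 0.572407
x_6 = g(0.572407) = 0.564166
x_7 = g(0.564166) = 0.568834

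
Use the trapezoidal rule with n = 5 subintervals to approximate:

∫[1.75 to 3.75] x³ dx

f(x) = x³
a = 1.75, b = 3.75, n = 5
h = (b - a)/n = 0.400000

Trapezoidal rule: (h/2)[f(x₀) + 2f(x₁) + 2f(x₂) + ... + f(xₙ)]

x_0 = 1.7500, f(x_0) = 5.359375, coefficient = 1
x_1 = 2.1500, f(x_1) = 9.938375, coefficient = 2
x_2 = 2.5500, f(x_2) = 16.581375, coefficient = 2
x_3 = 2.9500, f(x_3) = 25.672375, coefficient = 2
x_4 = 3.3500, f(x_4) = 37.595375, coefficient = 2
x_5 = 3.7500, f(x_5) = 52.734375, coefficient = 1

I ≈ (0.400000/2) × 237.668750 = 47.533750
Exact value: 47.093750
Error: 0.440000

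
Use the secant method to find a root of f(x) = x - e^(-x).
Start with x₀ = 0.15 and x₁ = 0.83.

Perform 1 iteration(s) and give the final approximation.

f(x) = x - e^(-x)
x₀ = 0.15, x₁ = 0.83

Secant formula: x_{n+1} = x_n - f(x_n)(x_n - x_{n-1})/(f(x_n) - f(x_{n-1}))

Iteration 1:
  f(0.150000) = -0.710708
  f(0.830000) = 0.393951
  x_2 = 0.830000 - 0.393951×(0.830000 - 0.150000)/(0.393951 - (-0.710708))
       = 0.587494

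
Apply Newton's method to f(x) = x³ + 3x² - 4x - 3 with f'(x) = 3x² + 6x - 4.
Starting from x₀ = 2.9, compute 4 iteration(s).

f(x) = x³ + 3x² - 4x - 3
f'(x) = 3x² + 6x - 4
x₀ = 2.9

Newton-Raphson formula: x_{n+1} = x_n - f(x_n)/f'(x_n)

Iteration 1:
  f(2.900000) = 35.019000
  f'(2.900000) = 38.630000
  x_1 = 2.900000 - 35.019000/38.630000 = 1.993477
Iteration 2:
  f(1.993477) = 8.869914
  f'(1.993477) = 19.882706
  x_2 = 1.993477 - 8.869914/19.882706 = 1.547365
Iteration 3:
  f(1.547365) = 1.698465
  f'(1.547365) = 12.467198
  x_3 = 1.547365 - 1.698465/12.467198 = 1.411130
Iteration 4:
  f(1.411130) = 0.139308
  f'(1.411130) = 10.440641
  x_4 = 1.411130 - 0.139308/10.440641 = 1.397787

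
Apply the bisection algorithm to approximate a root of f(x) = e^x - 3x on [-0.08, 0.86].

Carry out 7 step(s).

f(x) = e^x - 3x
Initial interval: [-0.08, 0.86]

Iteration 1:
  c_1 = (-0.080000 + 0.860000)/2 = 0.390000
  f(c_1) = f(0.390000) = 0.306981
  f(a) × f(c) ≥ 0, new interval: [0.390000, 0.860000]
Iteration 2:
  c_2 = (0.390000 + 0.860000)/2 = 0.625000
  f(c_2) = f(0.625000) = -0.006754
  f(a) × f(c) < 0, new interval: [0.390000, 0.625000]
Iteration 3:
  c_3 = (0.390000 + 0.625000)/2 = 0.507500
  f(c_3) = f(0.507500) = 0.138633
  f(a) × f(c) ≥ 0, new interval: [0.507500, 0.625000]
Iteration 4:
  c_4 = (0.507500 + 0.625000)/2 = 0.566250
  f(c_4) = f(0.566250) = 0.062898
  f(a) × f(c) ≥ 0, new interval: [0.566250, 0.625000]
Iteration 5:
  c_5 = (0.566250 + 0.625000)/2 = 0.595625
  f(c_5) = f(0.595625) = 0.027289
  f(a) × f(c) ≥ 0, new interval: [0.595625, 0.625000]
Iteration 6:
  c_6 = (0.595625 + 0.625000)/2 = 0.610313
  f(c_6) = f(0.610313) = 0.010069
  f(a) × f(c) ≥ 0, new interval: [0.610313, 0.625000]
Iteration 7:
  c_7 = (0.610313 + 0.625000)/2 = 0.617656
  f(c_7) = f(0.617656) = 0.001608
  f(a) × f(c) ≥ 0, new interval: [0.617656, 0.625000]

After 7 iteration(s), the approximation is c_7 = 0.617656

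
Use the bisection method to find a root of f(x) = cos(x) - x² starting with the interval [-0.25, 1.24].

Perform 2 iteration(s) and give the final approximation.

f(x) = cos(x) - x²
Initial interval: [-0.25, 1.24]

Iteration 1:
  c_1 = (-0.250000 + 1.240000)/2 = 0.495000
  f(c_1) = f(0.495000) = 0.634944
  f(a) × f(c) ≥ 0, new interval: [0.495000, 1.240000]
Iteration 2:
  c_2 = (0.495000 + 1.240000)/2 = 0.867500
  f(c_2) = f(0.867500) = -0.105821
  f(a) × f(c) < 0, new interval: [0.495000, 0.867500]

After 2 iteration(s), the approximation is c_2 = 0.867500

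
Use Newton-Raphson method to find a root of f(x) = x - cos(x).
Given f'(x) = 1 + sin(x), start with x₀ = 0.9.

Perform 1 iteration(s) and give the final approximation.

f(x) = x - cos(x)
f'(x) = 1 + sin(x)
x₀ = 0.9

Newton-Raphson formula: x_{n+1} = x_n - f(x_n)/f'(x_n)

Iteration 1:
  f(0.900000) = 0.278390
  f'(0.900000) = 1.783327
  x_1 = 0.900000 - 0.278390/1.783327 = 0.743893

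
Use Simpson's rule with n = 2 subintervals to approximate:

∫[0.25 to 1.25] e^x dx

f(x) = e^x
a = 0.25, b = 1.25, n = 2
h = (b - a)/n = 0.500000

Simpson's rule: (h/3)[f(x₀) + 4f(x₁) + 2f(x₂) + ... + f(xₙ)]

x_0 = 0.2500, f(x_0) = 1.284025, coefficient = 1
x_1 = 0.7500, f(x_1) = 2.117000, coefficient = 4
x_2 = 1.2500, f(x_2) = 3.490343, coefficient = 1

I ≈ (0.500000/3) × 13.242368 = 2.207061
Exact value: 2.206318
Error: 0.000744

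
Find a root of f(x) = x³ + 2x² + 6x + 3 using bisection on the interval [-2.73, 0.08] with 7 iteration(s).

f(x) = x³ + 2x² + 6x + 3
Initial interval: [-2.73, 0.08]

Iteration 1:
  c_1 = (-2.730000 + 0.080000)/2 = -1.325000
  f(c_1) = f(-1.325000) = -3.764953
  f(a) × f(c) ≥ 0, new interval: [-1.325000, 0.080000]
Iteration 2:
  c_2 = (-1.325000 + 0.080000)/2 = -0.622500
  f(c_2) = f(-0.622500) = -0.201210
  f(a) × f(c) ≥ 0, new interval: [-0.622500, 0.080000]
Iteration 3:
  c_3 = (-0.622500 + 0.080000)/2 = -0.271250
  f(c_3) = f(-0.271250) = 1.499695
  f(a) × f(c) < 0, new interval: [-0.622500, -0.271250]
Iteration 4:
  c_4 = (-0.622500 + (-0.271250))/2 = -0.446875
  f(c_4) = f(-0.446875) = 0.628905
  f(a) × f(c) < 0, new interval: [-0.622500, -0.446875]
Iteration 5:
  c_5 = (-0.622500 + (-0.446875))/2 = -0.534687
  f(c_5) = f(-0.534687) = 0.210794
  f(a) × f(c) < 0, new interval: [-0.622500, -0.534687]
Iteration 6:
  c_6 = (-0.622500 + (-0.534687))/2 = -0.578594
  f(c_6) = f(-0.578594) = 0.004283
  f(a) × f(c) < 0, new interval: [-0.622500, -0.578594]
Iteration 7:
  c_7 = (-0.622500 + (-0.578594))/2 = -0.600547
  f(c_7) = f(-0.600547) = -0.098559
  f(a) × f(c) ≥ 0, new interval: [-0.600547, -0.578594]

After 7 iteration(s), the approximation is c_7 = -0.600547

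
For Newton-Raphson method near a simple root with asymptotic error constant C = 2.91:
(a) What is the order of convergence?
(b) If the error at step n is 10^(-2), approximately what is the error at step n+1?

(a) Newton-Raphson has quadratic (order 2) convergence near simple roots.
    This means |e_{n+1}| ≈ C|e_n|².

(b) With |e_n| = 10^(-2) and C = 2.91:
    |e_{n+1}| ≈ 2.91 × (10^(-2))² = 2.91 × 10^(-4)

(a) 2 (quadratic); (b) |e_{n+1}| ≈ 2.910e-04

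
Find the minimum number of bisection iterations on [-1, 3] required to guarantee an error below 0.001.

We need (b-a)/2^n ≤ 0.001
(3 - (-1))/2^n ≤ 0.001
4/2^n ≤ 0.001
2^n ≥ 4000
n ≥ log₂(4000) = 11.97
n ≥ 12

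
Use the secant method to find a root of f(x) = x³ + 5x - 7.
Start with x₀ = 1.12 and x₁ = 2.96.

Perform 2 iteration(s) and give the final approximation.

f(x) = x³ + 5x - 7
x₀ = 1.12, x₁ = 2.96

Secant formula: x_{n+1} = x_n - f(x_n)(x_n - x_{n-1})/(f(x_n) - f(x_{n-1}))

Iteration 1:
  f(1.120000) = 0.004928
  f(2.960000) = 33.734336
  x_2 = 2.960000 - 33.734336×(2.960000 - 1.120000)/(33.734336 - 0.004928)
       = 1.119731
Iteration 2:
  f(2.960000) = 33.734336
  f(1.119731) = 0.002572
  x_3 = 1.119731 - 0.002572×(1.119731 - 2.960000)/(0.002572 - 33.734336)
       = 1.119591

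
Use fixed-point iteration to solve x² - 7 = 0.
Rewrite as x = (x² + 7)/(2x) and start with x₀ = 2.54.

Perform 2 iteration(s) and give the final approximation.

Equation: x² - 7 = 0
Fixed-point form: x = (x² + 7)/(2x)
x₀ = 2.54

x_1 = g(2.540000) = 2.647953
x_2 = g(2.647953) = 2.645752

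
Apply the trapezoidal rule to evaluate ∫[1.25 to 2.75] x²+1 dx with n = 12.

f(x) = x²+1
a = 1.25, b = 2.75, n = 12
h = (b - a)/n = 0.125000

Trapezoidal rule: (h/2)[f(x₀) + 2f(x₁) + 2f(x₂) + ... + f(xₙ)]

x_0 = 1.2500, f(x_0) = 2.562500, coefficient = 1
x_1 = 1.3750, f(x_1) = 2.890625, coefficient = 2
x_2 = 1.5000, f(x_2) = 3.250000, coefficient = 2
x_3 = 1.6250, f(x_3) = 3.640625, coefficient = 2
x_4 = 1.7500, f(x_4) = 4.062500, coefficient = 2
x_5 = 1.8750, f(x_5) = 4.515625, coefficient = 2
x_6 = 2.0000, f(x_6) = 5.000000, coefficient = 2
x_7 = 2.1250, f(x_7) = 5.515625, coefficient = 2
x_8 = 2.2500, f(x_8) = 6.062500, coefficient = 2
x_9 = 2.3750, f(x_9) = 6.640625, coefficient = 2
x_10 = 2.5000, f(x_10) = 7.250000, coefficient = 2
x_11 = 2.6250, f(x_11) = 7.890625, coefficient = 2
x_12 = 2.7500, f(x_12) = 8.562500, coefficient = 1

I ≈ (0.125000/2) × 124.562500 = 7.785156
Exact value: 7.781250
Error: 0.003906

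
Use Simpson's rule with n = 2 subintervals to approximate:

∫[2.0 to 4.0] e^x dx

f(x) = e^x
a = 2.0, b = 4.0, n = 2
h = (b - a)/n = 1.000000

Simpson's rule: (h/3)[f(x₀) + 4f(x₁) + 2f(x₂) + ... + f(xₙ)]

x_0 = 2.0000, f(x_0) = 7.389056, coefficient = 1
x_1 = 3.0000, f(x_1) = 20.085537, coefficient = 4
x_2 = 4.0000, f(x_2) = 54.598150, coefficient = 1

I ≈ (1.000000/3) × 142.329354 = 47.443118
Exact value: 47.209094
Error: 0.234024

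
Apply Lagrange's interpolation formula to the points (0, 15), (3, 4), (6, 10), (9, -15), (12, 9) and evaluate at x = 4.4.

Lagrange interpolation formula:
P(x) = Σ yᵢ × Lᵢ(x)
where Lᵢ(x) = Π_{j≠i} (x - xⱼ)/(xᵢ - xⱼ)

L_0(4.4) = (4.4 - 3)/(0 - 3) × (4.4 - 6)/(0 - 6) × (4.4 - 9)/(0 - 9) × (4.4 - 12)/(0 - 12) = -0.040283
L_1(4.4) = (4.4 - 0)/(3 - 0) × (4.4 - 6)/(3 - 6) × (4.4 - 9)/(3 - 9) × (4.4 - 12)/(3 - 12) = 0.506416
L_2(4.4) = (4.4 - 0)/(6 - 0) × (4.4 - 3)/(6 - 3) × (4.4 - 9)/(6 - 9) × (4.4 - 12)/(6 - 12) = 0.664672
L_3(4.4) = (4.4 - 0)/(9 - 0) × (4.4 - 3)/(9 - 3) × (4.4 - 6)/(9 - 6) × (4.4 - 12)/(9 - 12) = -0.154127
L_4(4.4) = (4.4 - 0)/(12 - 0) × (4.4 - 3)/(12 - 3) × (4.4 - 6)/(12 - 6) × (4.4 - 9)/(12 - 9) = 0.023322

P(4.4) = 15×L_0(4.4) + 4×L_1(4.4) + 10×L_2(4.4) + (-15)×L_3(4.4) + 9×L_4(4.4)
P(4.4) = 10.589933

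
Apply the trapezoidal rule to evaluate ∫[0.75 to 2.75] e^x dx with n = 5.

f(x) = e^x
a = 0.75, b = 2.75, n = 5
h = (b - a)/n = 0.400000

Trapezoidal rule: (h/2)[f(x₀) + 2f(x₁) + 2f(x₂) + ... + f(xₙ)]

x_0 = 0.7500, f(x_0) = 2.117000, coefficient = 1
x_1 = 1.1500, f(x_1) = 3.158193, coefficient = 2
x_2 = 1.5500, f(x_2) = 4.711470, coefficient = 2
x_3 = 1.9500, f(x_3) = 7.028688, coefficient = 2
x_4 = 2.3500, f(x_4) = 10.485570, coefficient = 2
x_5 = 2.7500, f(x_5) = 15.642632, coefficient = 1

I ≈ (0.400000/2) × 68.527473 = 13.705495
Exact value: 13.525632
Error: 0.179863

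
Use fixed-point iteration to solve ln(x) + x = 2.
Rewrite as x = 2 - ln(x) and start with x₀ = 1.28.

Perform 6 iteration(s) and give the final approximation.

Equation: ln(x) + x = 2
Fixed-point form: x = 2 - ln(x)
x₀ = 1.28

x_1 = g(1.280000) = 1.753140
x_2 = g(1.753140) = 1.438592
x_3 = g(1.438592) = 1.636335
x_4 = g(1.636335) = 1.507541
x_5 = g(1.507541) = 1.589520
x_6 = g(1.589520) = 1.536568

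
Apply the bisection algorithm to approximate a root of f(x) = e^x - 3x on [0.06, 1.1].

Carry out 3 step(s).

f(x) = e^x - 3x
Initial interval: [0.06, 1.1]

Iteration 1:
  c_1 = (0.060000 + 1.100000)/2 = 0.580000
  f(c_1) = f(0.580000) = 0.046038
  f(a) × f(c) ≥ 0, new interval: [0.580000, 1.100000]
Iteration 2:
  c_2 = (0.580000 + 1.100000)/2 = 0.840000
  f(c_2) = f(0.840000) = -0.203633
  f(a) × f(c) < 0, new interval: [0.580000, 0.840000]
Iteration 3:
  c_3 = (0.580000 + 0.840000)/2 = 0.710000
  f(c_3) = f(0.710000) = -0.096009
  f(a) × f(c) < 0, new interval: [0.580000, 0.710000]

After 3 iteration(s), the approximation is c_3 = 0.710000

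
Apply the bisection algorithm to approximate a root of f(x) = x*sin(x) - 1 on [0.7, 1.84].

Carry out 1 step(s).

f(x) = x*sin(x) - 1
Initial interval: [0.7, 1.84]

Iteration 1:
  c_1 = (0.700000 + 1.840000)/2 = 1.270000
  f(c_1) = f(1.270000) = 0.212978
  f(a) × f(c) < 0, new interval: [0.700000, 1.270000]

After 1 iteration(s), the approximation is c_1 = 1.270000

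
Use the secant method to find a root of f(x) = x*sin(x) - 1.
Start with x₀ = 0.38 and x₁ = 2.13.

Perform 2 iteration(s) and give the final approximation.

f(x) = x*sin(x) - 1
x₀ = 0.38, x₁ = 2.13

Secant formula: x_{n+1} = x_n - f(x_n)(x_n - x_{n-1})/(f(x_n) - f(x_{n-1}))

Iteration 1:
  f(0.380000) = -0.859050
  f(2.130000) = 0.805554
  x_2 = 2.130000 - 0.805554×(2.130000 - 0.380000)/(0.805554 - (-0.859050))
       = 1.283120
Iteration 2:
  f(2.130000) = 0.805554
  f(1.283120) = 0.230392
  x_3 = 1.283120 - 0.230392×(1.283120 - 2.130000)/(0.230392 - 0.805554)
       = 0.943887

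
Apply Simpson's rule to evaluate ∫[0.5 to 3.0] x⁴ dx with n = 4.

f(x) = x⁴
a = 0.5, b = 3.0, n = 4
h = (b - a)/n = 0.625000

Simpson's rule: (h/3)[f(x₀) + 4f(x₁) + 2f(x₂) + ... + f(xₙ)]

x_0 = 0.5000, f(x_0) = 0.062500, coefficient = 1
x_1 = 1.1250, f(x_1) = 1.601807, coefficient = 4
x_2 = 1.7500, f(x_2) = 9.378906, coefficient = 2
x_3 = 2.3750, f(x_3) = 31.816650, coefficient = 4
x_4 = 3.0000, f(x_4) = 81.000000, coefficient = 1

I ≈ (0.625000/3) × 233.494141 = 48.644613
Exact value: 48.593750
Error: 0.050863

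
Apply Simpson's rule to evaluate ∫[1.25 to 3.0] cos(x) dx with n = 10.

f(x) = cos(x)
a = 1.25, b = 3.0, n = 10
h = (b - a)/n = 0.175000

Simpson's rule: (h/3)[f(x₀) + 4f(x₁) + 2f(x₂) + ... + f(xₙ)]

x_0 = 1.2500, f(x_0) = 0.315322, coefficient = 1
x_1 = 1.4250, f(x_1) = 0.145280, coefficient = 4
x_2 = 1.6000, f(x_2) = -0.029200, coefficient = 2
x_3 = 1.7750, f(x_3) = -0.202787, coefficient = 4
x_4 = 1.9500, f(x_4) = -0.370181, coefficient = 2
x_5 = 2.1250, f(x_5) = -0.526266, coefficient = 4
x_6 = 2.3000, f(x_6) = -0.666276, coefficient = 2
x_7 = 2.4750, f(x_7) = -0.785933, coefficient = 4
x_8 = 2.6500, f(x_8) = -0.881582, coefficient = 2
x_9 = 2.8250, f(x_9) = -0.950302, coefficient = 4
x_10 = 3.0000, f(x_10) = -0.989992, coefficient = 1

I ≈ (0.175000/3) × -13.849180 = -0.807869
Exact value: -0.807865
Error: 0.000004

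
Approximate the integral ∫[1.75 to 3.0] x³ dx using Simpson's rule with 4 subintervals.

f(x) = x³
a = 1.75, b = 3.0, n = 4
h = (b - a)/n = 0.312500

Simpson's rule: (h/3)[f(x₀) + 4f(x₁) + 2f(x₂) + ... + f(xₙ)]

x_0 = 1.7500, f(x_0) = 5.359375, coefficient = 1
x_1 = 2.0625, f(x_1) = 8.773682, coefficient = 4
x_2 = 2.3750, f(x_2) = 13.396484, coefficient = 2
x_3 = 2.6875, f(x_3) = 19.410889, coefficient = 4
x_4 = 3.0000, f(x_4) = 27.000000, coefficient = 1

I ≈ (0.312500/3) × 171.890625 = 17.905273
Exact value: 17.905273
Error: 0.000000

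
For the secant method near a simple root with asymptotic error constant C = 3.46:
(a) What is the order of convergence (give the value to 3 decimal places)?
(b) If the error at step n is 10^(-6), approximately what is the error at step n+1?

(a) Secant method has superlinear convergence with order φ = (1+√5)/2 ≈ 1.618.
    This means |e_{n+1}| ≈ C|e_n|^1.618.

(b) With |e_n| = 10^(-6) and C = 3.46:
    |e_{n+1}| ≈ 3.46 × (10^(-6))^1.618 = 3.46 × 10^(-9.71)

(a) ≈ 1.618 (golden ratio); (b) |e_{n+1}| ≈ 6.774e-10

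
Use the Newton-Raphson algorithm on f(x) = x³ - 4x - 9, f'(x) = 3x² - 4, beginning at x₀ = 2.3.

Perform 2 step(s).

f(x) = x³ - 4x - 9
f'(x) = 3x² - 4
x₀ = 2.3

Newton-Raphson formula: x_{n+1} = x_n - f(x_n)/f'(x_n)

Iteration 1:
  f(2.300000) = -6.033000
  f'(2.300000) = 11.870000
  x_1 = 2.300000 - (-6.033000)/11.870000 = 2.808256
Iteration 2:
  f(2.808256) = 1.913732
  f'(2.808256) = 19.658907
  x_2 = 2.808256 - 1.913732/19.658907 = 2.710909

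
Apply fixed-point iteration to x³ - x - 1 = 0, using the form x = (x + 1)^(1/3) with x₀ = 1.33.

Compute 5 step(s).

Equation: x³ - x - 1 = 0
Fixed-point form: x = (x + 1)^(1/3)
x₀ = 1.33

x_1 = g(1.330000) = 1.325721
x_2 = g(1.325721) = 1.324908
x_3 = g(1.324908) = 1.324754
x_4 = g(1.324754) = 1.324725
x_5 = g(1.324725) = 1.324719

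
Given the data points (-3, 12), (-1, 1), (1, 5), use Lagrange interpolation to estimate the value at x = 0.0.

Lagrange interpolation formula:
P(x) = Σ yᵢ × Lᵢ(x)
where Lᵢ(x) = Π_{j≠i} (x - xⱼ)/(xᵢ - xⱼ)

L_0(0.0) = (0.0 - (-1))/(-3 - (-1)) × (0.0 - 1)/(-3 - 1) = -0.125000
L_1(0.0) = (0.0 - (-3))/(-1 - (-3)) × (0.0 - 1)/(-1 - 1) = 0.750000
L_2(0.0) = (0.0 - (-3))/(1 - (-3)) × (0.0 - (-1))/(1 - (-1)) = 0.375000

P(0.0) = 12×L_0(0.0) + 1×L_1(0.0) + 5×L_2(0.0)
P(0.0) = 1.125000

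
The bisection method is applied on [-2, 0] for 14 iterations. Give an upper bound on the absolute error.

Bisection error bound: |error| ≤ (b-a)/2^n
|error| ≤ (0 - (-2))/2^14 = 2/2^14
|error| ≤ 0.0001220703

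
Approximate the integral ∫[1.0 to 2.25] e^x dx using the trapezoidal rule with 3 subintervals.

f(x) = e^x
a = 1.0, b = 2.25, n = 3
h = (b - a)/n = 0.416667

Trapezoidal rule: (h/2)[f(x₀) + 2f(x₁) + 2f(x₂) + ... + f(xₙ)]

x_0 = 1.0000, f(x_0) = 2.718282, coefficient = 1
x_1 = 1.4167, f(x_1) = 4.123353, coefficient = 2
x_2 = 1.8333, f(x_2) = 6.254701, coefficient = 2
x_3 = 2.2500, f(x_3) = 9.487736, coefficient = 1

I ≈ (0.416667/2) × 32.962126 = 6.867109
Exact value: 6.769454
Error: 0.097655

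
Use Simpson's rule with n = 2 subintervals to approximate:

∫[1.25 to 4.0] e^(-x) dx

f(x) = e^(-x)
a = 1.25, b = 4.0, n = 2
h = (b - a)/n = 1.375000

Simpson's rule: (h/3)[f(x₀) + 4f(x₁) + 2f(x₂) + ... + f(xₙ)]

x_0 = 1.2500, f(x_0) = 0.286505, coefficient = 1
x_1 = 2.6250, f(x_1) = 0.072440, coefficient = 4
x_2 = 4.0000, f(x_2) = 0.018316, coefficient = 1

I ≈ (1.375000/3) × 0.594579 = 0.272516
Exact value: 0.268189
Error: 0.004326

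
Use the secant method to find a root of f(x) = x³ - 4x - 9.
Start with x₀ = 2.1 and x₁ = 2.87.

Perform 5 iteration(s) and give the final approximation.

f(x) = x³ - 4x - 9
x₀ = 2.1, x₁ = 2.87

Secant formula: x_{n+1} = x_n - f(x_n)(x_n - x_{n-1})/(f(x_n) - f(x_{n-1}))

Iteration 1:
  f(2.100000) = -8.139000
  f(2.870000) = 3.159903
  x_2 = 2.870000 - 3.159903×(2.870000 - 2.100000)/(3.159903 - (-8.139000))
       = 2.654658
Iteration 2:
  f(2.870000) = 3.159903
  f(2.654658) = -0.910697
  x_3 = 2.654658 - (-0.910697)×(2.654658 - 2.870000)/(-0.910697 - 3.159903)
       = 2.702836
Iteration 3:
  f(2.654658) = -0.910697
  f(2.702836) = -0.066261
  x_4 = 2.702836 - (-0.066261)×(2.702836 - 2.654658)/(-0.066261 - (-0.910697))
       = 2.706616
Iteration 4:
  f(2.702836) = -0.066261
  f(2.706616) = 0.001584
  x_5 = 2.706616 - 0.001584×(2.706616 - 2.702836)/(0.001584 - (-0.066261))
       = 2.706528
Iteration 5:
  f(2.706616) = 0.001584
  f(2.706528) = -0.000003
  x_6 = 2.706528 - (-0.000003)×(2.706528 - 2.706616)/(-0.000003 - 0.001584)
       = 2.706528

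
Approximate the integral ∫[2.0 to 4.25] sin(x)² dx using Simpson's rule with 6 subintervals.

f(x) = sin(x)²
a = 2.0, b = 4.25, n = 6
h = (b - a)/n = 0.375000

Simpson's rule: (h/3)[f(x₀) + 4f(x₁) + 2f(x₂) + ... + f(xₙ)]

x_0 = 2.0000, f(x_0) = 0.826822, coefficient = 1
x_1 = 2.3750, f(x_1) = 0.481199, coefficient = 4
x_2 = 2.7500, f(x_2) = 0.145665, coefficient = 2
x_3 = 3.1250, f(x_3) = 0.000275, coefficient = 4
x_4 = 3.5000, f(x_4) = 0.123049, coefficient = 2
x_5 = 3.8750, f(x_5) = 0.448103, coefficient = 4
x_6 = 4.2500, f(x_6) = 0.801006, coefficient = 1

I ≈ (0.375000/3) × 5.883564 = 0.735445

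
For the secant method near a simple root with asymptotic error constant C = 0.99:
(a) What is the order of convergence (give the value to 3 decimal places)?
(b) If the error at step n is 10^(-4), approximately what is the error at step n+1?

(a) Secant method has superlinear convergence with order φ = (1+√5)/2 ≈ 1.618.
    This means |e_{n+1}| ≈ C|e_n|^1.618.

(b) With |e_n| = 10^(-4) and C = 0.99:
    |e_{n+1}| ≈ 0.99 × (10^(-4))^1.618 = 0.99 × 10^(-6.47)

(a) ≈ 1.618 (golden ratio); (b) |e_{n+1}| ≈ 3.338e-07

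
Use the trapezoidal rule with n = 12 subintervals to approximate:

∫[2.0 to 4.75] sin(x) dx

f(x) = sin(x)
a = 2.0, b = 4.75, n = 12
h = (b - a)/n = 0.229167

Trapezoidal rule: (h/2)[f(x₀) + 2f(x₁) + 2f(x₂) + ... + f(xₙ)]

x_0 = 2.0000, f(x_0) = 0.909297, coefficient = 1
x_1 = 2.2292, f(x_1) = 0.790990, coefficient = 2
x_2 = 2.4583, f(x_2) = 0.631324, coefficient = 2
x_3 = 2.6875, f(x_3) = 0.438647, coefficient = 2
x_4 = 2.9167, f(x_4) = 0.223034, coefficient = 2
x_5 = 3.1458, f(x_5) = -0.004241, coefficient = 2
x_6 = 3.3750, f(x_6) = -0.231294, coefficient = 2
x_7 = 3.6042, f(x_7) = -0.446253, coefficient = 2
x_8 = 3.8333, f(x_8) = -0.637879, coefficient = 2
x_9 = 4.0625, f(x_9) = -0.796151, coefficient = 2
x_10 = 4.2917, f(x_10) = -0.912794, coefficient = 2
x_11 = 4.5208, f(x_11) = -0.981709, coefficient = 2
x_12 = 4.7500, f(x_12) = -0.999293, coefficient = 1

I ≈ (0.229167/2) × -3.942645 = -0.451761
Exact value: -0.453749
Error: 0.001988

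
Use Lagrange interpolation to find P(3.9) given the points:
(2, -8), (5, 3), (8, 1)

Lagrange interpolation formula:
P(x) = Σ yᵢ × Lᵢ(x)
where Lᵢ(x) = Π_{j≠i} (x - xⱼ)/(xᵢ - xⱼ)

L_0(3.9) = (3.9 - 5)/(2 - 5) × (3.9 - 8)/(2 - 8) = 0.250556
L_1(3.9) = (3.9 - 2)/(5 - 2) × (3.9 - 8)/(5 - 8) = 0.865556
L_2(3.9) = (3.9 - 2)/(8 - 2) × (3.9 - 5)/(8 - 5) = -0.116111

P(3.9) = (-8)×L_0(3.9) + 3×L_1(3.9) + 1×L_2(3.9)
P(3.9) = 0.476111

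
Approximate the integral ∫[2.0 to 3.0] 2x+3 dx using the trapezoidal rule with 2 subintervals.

f(x) = 2x+3
a = 2.0, b = 3.0, n = 2
h = (b - a)/n = 0.500000

Trapezoidal rule: (h/2)[f(x₀) + 2f(x₁) + 2f(x₂) + ... + f(xₙ)]

x_0 = 2.0000, f(x_0) = 7.000000, coefficient = 1
x_1 = 2.5000, f(x_1) = 8.000000, coefficient = 2
x_2 = 3.0000, f(x_2) = 9.000000, coefficient = 1

I ≈ (0.500000/2) × 32.000000 = 8.000000
Exact value: 8.000000
Error: 0.000000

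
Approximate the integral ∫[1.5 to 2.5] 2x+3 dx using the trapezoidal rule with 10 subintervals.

f(x) = 2x+3
a = 1.5, b = 2.5, n = 10
h = (b - a)/n = 0.100000

Trapezoidal rule: (h/2)[f(x₀) + 2f(x₁) + 2f(x₂) + ... + f(xₙ)]

x_0 = 1.5000, f(x_0) = 6.000000, coefficient = 1
x_1 = 1.6000, f(x_1) = 6.200000, coefficient = 2
x_2 = 1.7000, f(x_2) = 6.400000, coefficient = 2
x_3 = 1.8000, f(x_3) = 6.600000, coefficient = 2
x_4 = 1.9000, f(x_4) = 6.800000, coefficient = 2
x_5 = 2.0000, f(x_5) = 7.000000, coefficient = 2
x_6 = 2.1000, f(x_6) = 7.200000, coefficient = 2
x_7 = 2.2000, f(x_7) = 7.400000, coefficient = 2
x_8 = 2.3000, f(x_8) = 7.600000, coefficient = 2
x_9 = 2.4000, f(x_9) = 7.800000, coefficient = 2
x_10 = 2.5000, f(x_10) = 8.000000, coefficient = 1

I ≈ (0.100000/2) × 140.000000 = 7.000000
Exact value: 7.000000
Error: 0.000000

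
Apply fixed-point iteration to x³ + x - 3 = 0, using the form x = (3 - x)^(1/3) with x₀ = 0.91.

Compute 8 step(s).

Equation: x³ + x - 3 = 0
Fixed-point form: x = (3 - x)^(1/3)
x₀ = 0.91

x_1 = g(0.910000) = 1.278543
x_2 = g(1.278543) = 1.198483
x_3 = g(1.198483) = 1.216782
x_4 = g(1.216782) = 1.212648
x_5 = g(1.212648) = 1.213584
x_6 = g(1.213584) = 1.213373
x_7 = g(1.213373) = 1.213421
x_8 = g(1.213421) = 1.213410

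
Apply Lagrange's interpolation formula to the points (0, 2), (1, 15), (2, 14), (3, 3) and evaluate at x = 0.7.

Lagrange interpolation formula:
P(x) = Σ yᵢ × Lᵢ(x)
where Lᵢ(x) = Π_{j≠i} (x - xⱼ)/(xᵢ - xⱼ)

L_0(0.7) = (0.7 - 1)/(0 - 1) × (0.7 - 2)/(0 - 2) × (0.7 - 3)/(0 - 3) = 0.149500
L_1(0.7) = (0.7 - 0)/(1 - 0) × (0.7 - 2)/(1 - 2) × (0.7 - 3)/(1 - 3) = 1.046500
L_2(0.7) = (0.7 - 0)/(2 - 0) × (0.7 - 1)/(2 - 1) × (0.7 - 3)/(2 - 3) = -0.241500
L_3(0.7) = (0.7 - 0)/(3 - 0) × (0.7 - 1)/(3 - 1) × (0.7 - 2)/(3 - 2) = 0.045500

P(0.7) = 2×L_0(0.7) + 15×L_1(0.7) + 14×L_2(0.7) + 3×L_3(0.7)
P(0.7) = 12.752000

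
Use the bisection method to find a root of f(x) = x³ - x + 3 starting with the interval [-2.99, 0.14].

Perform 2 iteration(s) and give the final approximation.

f(x) = x³ - x + 3
Initial interval: [-2.99, 0.14]

Iteration 1:
  c_1 = (-2.990000 + 0.140000)/2 = -1.425000
  f(c_1) = f(-1.425000) = 1.531359
  f(a) × f(c) < 0, new interval: [-2.990000, -1.425000]
Iteration 2:
  c_2 = (-2.990000 + (-1.425000))/2 = -2.207500
  f(c_2) = f(-2.207500) = -5.549772
  f(a) × f(c) ≥ 0, new interval: [-2.207500, -1.425000]

After 2 iteration(s), the approximation is c_2 = -2.207500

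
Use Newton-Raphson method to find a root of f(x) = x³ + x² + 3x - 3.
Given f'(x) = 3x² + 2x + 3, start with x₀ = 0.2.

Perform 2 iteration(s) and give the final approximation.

f(x) = x³ + x² + 3x - 3
f'(x) = 3x² + 2x + 3
x₀ = 0.2

Newton-Raphson formula: x_{n+1} = x_n - f(x_n)/f'(x_n)

Iteration 1:
  f(0.200000) = -2.352000
  f'(0.200000) = 3.520000
  x_1 = 0.200000 - (-2.352000)/3.520000 = 0.868182
Iteration 2:
  f(0.868182) = 1.012668
  f'(0.868182) = 6.997583
  x_2 = 0.868182 - 1.012668/6.997583 = 0.723465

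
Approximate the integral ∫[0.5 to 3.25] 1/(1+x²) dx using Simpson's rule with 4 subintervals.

f(x) = 1/(1+x²)
a = 0.5, b = 3.25, n = 4
h = (b - a)/n = 0.687500

Simpson's rule: (h/3)[f(x₀) + 4f(x₁) + 2f(x₂) + ... + f(xₙ)]

x_0 = 0.5000, f(x_0) = 0.800000, coefficient = 1
x_1 = 1.1875, f(x_1) = 0.414911, coefficient = 4
x_2 = 1.8750, f(x_2) = 0.221453, coefficient = 2
x_3 = 2.5625, f(x_3) = 0.132163, coefficient = 4
x_4 = 3.2500, f(x_4) = 0.086486, coefficient = 1

I ≈ (0.687500/3) × 3.517689 = 0.806137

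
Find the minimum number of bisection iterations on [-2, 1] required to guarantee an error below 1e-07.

We need (b-a)/2^n ≤ 1e-07
(1 - (-2))/2^n ≤ 1e-07
3/2^n ≤ 1e-07
2^n ≥ 30000000
n ≥ log₂(30000000) = 24.84
n ≥ 25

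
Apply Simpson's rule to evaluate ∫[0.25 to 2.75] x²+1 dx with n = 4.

f(x) = x²+1
a = 0.25, b = 2.75, n = 4
h = (b - a)/n = 0.625000

Simpson's rule: (h/3)[f(x₀) + 4f(x₁) + 2f(x₂) + ... + f(xₙ)]

x_0 = 0.2500, f(x_0) = 1.062500, coefficient = 1
x_1 = 0.8750, f(x_1) = 1.765625, coefficient = 4
x_2 = 1.5000, f(x_2) = 3.250000, coefficient = 2
x_3 = 2.1250, f(x_3) = 5.515625, coefficient = 4
x_4 = 2.7500, f(x_4) = 8.562500, coefficient = 1

I ≈ (0.625000/3) × 45.250000 = 9.427083
Exact value: 9.427083
Error: 0.000000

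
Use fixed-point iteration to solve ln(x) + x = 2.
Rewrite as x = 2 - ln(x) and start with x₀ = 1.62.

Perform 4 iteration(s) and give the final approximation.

Equation: ln(x) + x = 2
Fixed-point form: x = 2 - ln(x)
x₀ = 1.62

x_1 = g(1.620000) = 1.517574
x_2 = g(1.517574) = 1.582887
x_3 = g(1.582887) = 1.540750
x_4 = g(1.540750) = 1.567731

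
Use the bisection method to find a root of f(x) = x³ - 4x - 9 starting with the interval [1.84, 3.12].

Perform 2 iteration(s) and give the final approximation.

f(x) = x³ - 4x - 9
Initial interval: [1.84, 3.12]

Iteration 1:
  c_1 = (1.840000 + 3.120000)/2 = 2.480000
  f(c_1) = f(2.480000) = -3.667008
  f(a) × f(c) ≥ 0, new interval: [2.480000, 3.120000]
Iteration 2:
  c_2 = (2.480000 + 3.120000)/2 = 2.800000
  f(c_2) = f(2.800000) = 1.752000
  f(a) × f(c) < 0, new interval: [2.480000, 2.800000]

After 2 iteration(s), the approximation is c_2 = 2.800000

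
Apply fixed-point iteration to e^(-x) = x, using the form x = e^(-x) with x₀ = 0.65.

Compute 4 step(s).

Equation: e^(-x) = x
Fixed-point form: x = e^(-x)
x₀ = 0.65

x_1 = g(0.650000) = 0.522046
x_2 = g(0.522046) = 0.593306
x_3 = g(0.593306) = 0.552498
x_4 = g(0.552498) = 0.575510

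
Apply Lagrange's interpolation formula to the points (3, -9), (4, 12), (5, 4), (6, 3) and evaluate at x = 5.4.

Lagrange interpolation formula:
P(x) = Σ yᵢ × Lᵢ(x)
where Lᵢ(x) = Π_{j≠i} (x - xⱼ)/(xᵢ - xⱼ)

L_0(5.4) = (5.4 - 4)/(3 - 4) × (5.4 - 5)/(3 - 5) × (5.4 - 6)/(3 - 6) = 0.056000
L_1(5.4) = (5.4 - 3)/(4 - 3) × (5.4 - 5)/(4 - 5) × (5.4 - 6)/(4 - 6) = -0.288000
L_2(5.4) = (5.4 - 3)/(5 - 3) × (5.4 - 4)/(5 - 4) × (5.4 - 6)/(5 - 6) = 1.008000
L_3(5.4) = (5.4 - 3)/(6 - 3) × (5.4 - 4)/(6 - 4) × (5.4 - 5)/(6 - 5) = 0.224000

P(5.4) = (-9)×L_0(5.4) + 12×L_1(5.4) + 4×L_2(5.4) + 3×L_3(5.4)
P(5.4) = 0.744000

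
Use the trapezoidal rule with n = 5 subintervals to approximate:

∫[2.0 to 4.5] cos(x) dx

f(x) = cos(x)
a = 2.0, b = 4.5, n = 5
h = (b - a)/n = 0.500000

Trapezoidal rule: (h/2)[f(x₀) + 2f(x₁) + 2f(x₂) + ... + f(xₙ)]

x_0 = 2.0000, f(x_0) = -0.416147, coefficient = 1
x_1 = 2.5000, f(x_1) = -0.801144, coefficient = 2
x_2 = 3.0000, f(x_2) = -0.989992, coefficient = 2
x_3 = 3.5000, f(x_3) = -0.936457, coefficient = 2
x_4 = 4.0000, f(x_4) = -0.653644, coefficient = 2
x_5 = 4.5000, f(x_5) = -0.210796, coefficient = 1

I ≈ (0.500000/2) × -7.389415 = -1.847354
Exact value: -1.886828
Error: 0.039474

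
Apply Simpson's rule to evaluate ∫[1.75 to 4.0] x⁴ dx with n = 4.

f(x) = x⁴
a = 1.75, b = 4.0, n = 4
h = (b - a)/n = 0.562500

Simpson's rule: (h/3)[f(x₀) + 4f(x₁) + 2f(x₂) + ... + f(xₙ)]

x_0 = 1.7500, f(x_0) = 9.378906, coefficient = 1
x_1 = 2.3125, f(x_1) = 28.597427, coefficient = 4
x_2 = 2.8750, f(x_2) = 68.320557, coefficient = 2
x_3 = 3.4375, f(x_3) = 139.627457, coefficient = 4
x_4 = 4.0000, f(x_4) = 256.000000, coefficient = 1

I ≈ (0.562500/3) × 1074.919556 = 201.547417
Exact value: 201.517383
Error: 0.030034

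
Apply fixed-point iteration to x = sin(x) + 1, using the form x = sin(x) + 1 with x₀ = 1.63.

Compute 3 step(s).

Equation: x = sin(x) + 1
Fixed-point form: x = sin(x) + 1
x₀ = 1.63

x_1 = g(1.630000) = 1.998248
x_2 = g(1.998248) = 1.910025
x_3 = g(1.910025) = 1.943012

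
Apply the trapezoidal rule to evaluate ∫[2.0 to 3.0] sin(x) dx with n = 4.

f(x) = sin(x)
a = 2.0, b = 3.0, n = 4
h = (b - a)/n = 0.250000

Trapezoidal rule: (h/2)[f(x₀) + 2f(x₁) + 2f(x₂) + ... + f(xₙ)]

x_0 = 2.0000, f(x_0) = 0.909297, coefficient = 1
x_1 = 2.2500, f(x_1) = 0.778073, coefficient = 2
x_2 = 2.5000, f(x_2) = 0.598472, coefficient = 2
x_3 = 2.7500, f(x_3) = 0.381661, coefficient = 2
x_4 = 3.0000, f(x_4) = 0.141120, coefficient = 1

I ≈ (0.250000/2) × 4.566830 = 0.570854
Exact value: 0.573846
Error: 0.002992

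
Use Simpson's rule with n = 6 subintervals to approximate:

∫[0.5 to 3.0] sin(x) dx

f(x) = sin(x)
a = 0.5, b = 3.0, n = 6
h = (b - a)/n = 0.416667

Simpson's rule: (h/3)[f(x₀) + 4f(x₁) + 2f(x₂) + ... + f(xₙ)]

x_0 = 0.5000, f(x_0) = 0.479426, coefficient = 1
x_1 = 0.9167, f(x_1) = 0.793578, coefficient = 4
x_2 = 1.3333, f(x_2) = 0.971938, coefficient = 2
x_3 = 1.7500, f(x_3) = 0.983986, coefficient = 4
x_4 = 2.1667, f(x_4) = 0.827660, coefficient = 2
x_5 = 2.5833, f(x_5) = 0.529711, coefficient = 4
x_6 = 3.0000, f(x_6) = 0.141120, coefficient = 1

I ≈ (0.416667/3) × 13.448839 = 1.867894
Exact value: 1.867575
Error: 0.000319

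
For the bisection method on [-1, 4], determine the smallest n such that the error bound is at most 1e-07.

We need (b-a)/2^n ≤ 1e-07
(4 - (-1))/2^n ≤ 1e-07
5/2^n ≤ 1e-07
2^n ≥ 50000000
n ≥ log₂(50000000) = 25.58
n ≥ 26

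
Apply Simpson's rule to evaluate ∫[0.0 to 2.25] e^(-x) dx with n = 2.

f(x) = e^(-x)
a = 0.0, b = 2.25, n = 2
h = (b - a)/n = 1.125000

Simpson's rule: (h/3)[f(x₀) + 4f(x₁) + 2f(x₂) + ... + f(xₙ)]

x_0 = 0.0000, f(x_0) = 1.000000, coefficient = 1
x_1 = 1.1250, f(x_1) = 0.324652, coefficient = 4
x_2 = 2.2500, f(x_2) = 0.105399, coefficient = 1

I ≈ (1.125000/3) × 2.404009 = 0.901503
Exact value: 0.894601
Error: 0.006903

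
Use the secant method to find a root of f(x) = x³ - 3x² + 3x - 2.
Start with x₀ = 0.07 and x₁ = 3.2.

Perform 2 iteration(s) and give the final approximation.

f(x) = x³ - 3x² + 3x - 2
x₀ = 0.07, x₁ = 3.2

Secant formula: x_{n+1} = x_n - f(x_n)(x_n - x_{n-1})/(f(x_n) - f(x_{n-1}))

Iteration 1:
  f(0.070000) = -1.804357
  f(3.200000) = 9.648000
  x_2 = 3.200000 - 9.648000×(3.200000 - 0.070000)/(9.648000 - (-1.804357))
       = 0.563142
Iteration 2:
  f(3.200000) = 9.648000
  f(0.563142) = -1.083372
  x_3 = 0.563142 - (-1.083372)×(0.563142 - 3.200000)/(-1.083372 - 9.648000)
       = 0.829343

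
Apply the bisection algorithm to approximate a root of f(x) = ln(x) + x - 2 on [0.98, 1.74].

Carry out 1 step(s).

f(x) = ln(x) + x - 2
Initial interval: [0.98, 1.74]

Iteration 1:
  c_1 = (0.980000 + 1.740000)/2 = 1.360000
  f(c_1) = f(1.360000) = -0.332515
  f(a) × f(c) ≥ 0, new interval: [1.360000, 1.740000]

After 1 iteration(s), the approximation is c_1 = 1.360000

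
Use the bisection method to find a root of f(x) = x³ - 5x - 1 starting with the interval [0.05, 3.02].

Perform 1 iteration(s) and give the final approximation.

f(x) = x³ - 5x - 1
Initial interval: [0.05, 3.02]

Iteration 1:
  c_1 = (0.050000 + 3.020000)/2 = 1.535000
  f(c_1) = f(1.535000) = -5.058195
  f(a) × f(c) ≥ 0, new interval: [1.535000, 3.020000]

After 1 iteration(s), the approximation is c_1 = 1.535000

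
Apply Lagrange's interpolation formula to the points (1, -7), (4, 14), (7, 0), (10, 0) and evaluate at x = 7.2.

Lagrange interpolation formula:
P(x) = Σ yᵢ × Lᵢ(x)
where Lᵢ(x) = Π_{j≠i} (x - xⱼ)/(xᵢ - xⱼ)

L_0(7.2) = (7.2 - 4)/(1 - 4) × (7.2 - 7)/(1 - 7) × (7.2 - 10)/(1 - 10) = 0.011062
L_1(7.2) = (7.2 - 1)/(4 - 1) × (7.2 - 7)/(4 - 7) × (7.2 - 10)/(4 - 10) = -0.064296
L_2(7.2) = (7.2 - 1)/(7 - 1) × (7.2 - 4)/(7 - 4) × (7.2 - 10)/(7 - 10) = 1.028741
L_3(7.2) = (7.2 - 1)/(10 - 1) × (7.2 - 4)/(10 - 4) × (7.2 - 7)/(10 - 7) = 0.024494

P(7.2) = (-7)×L_0(7.2) + 14×L_1(7.2) + 0×L_2(7.2) + 0×L_3(7.2)
P(7.2) = -0.977580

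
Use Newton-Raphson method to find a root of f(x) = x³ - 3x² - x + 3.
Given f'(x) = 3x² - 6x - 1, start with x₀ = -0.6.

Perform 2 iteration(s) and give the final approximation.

f(x) = x³ - 3x² - x + 3
f'(x) = 3x² - 6x - 1
x₀ = -0.6

Newton-Raphson formula: x_{n+1} = x_n - f(x_n)/f'(x_n)

Iteration 1:
  f(-0.600000) = 2.304000
  f'(-0.600000) = 3.680000
  x_1 = -0.600000 - 2.304000/3.680000 = -1.226087
Iteration 2:
  f(-1.226087) = -2.126944
  f'(-1.226087) = 10.866389
  x_2 = -1.226087 - (-2.126944)/10.866389 = -1.030351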